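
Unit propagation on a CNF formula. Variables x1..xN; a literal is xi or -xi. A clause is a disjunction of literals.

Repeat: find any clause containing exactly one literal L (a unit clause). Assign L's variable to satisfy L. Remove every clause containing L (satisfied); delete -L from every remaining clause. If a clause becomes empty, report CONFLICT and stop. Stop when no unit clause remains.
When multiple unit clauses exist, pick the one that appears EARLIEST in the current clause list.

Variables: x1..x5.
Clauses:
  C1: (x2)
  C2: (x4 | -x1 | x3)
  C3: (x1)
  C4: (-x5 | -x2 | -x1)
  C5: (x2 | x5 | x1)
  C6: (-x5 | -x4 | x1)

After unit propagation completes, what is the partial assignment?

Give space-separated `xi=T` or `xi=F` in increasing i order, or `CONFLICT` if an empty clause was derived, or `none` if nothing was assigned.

unit clause [2] forces x2=T; simplify:
  drop -2 from [-5, -2, -1] -> [-5, -1]
  satisfied 2 clause(s); 4 remain; assigned so far: [2]
unit clause [1] forces x1=T; simplify:
  drop -1 from [4, -1, 3] -> [4, 3]
  drop -1 from [-5, -1] -> [-5]
  satisfied 2 clause(s); 2 remain; assigned so far: [1, 2]
unit clause [-5] forces x5=F; simplify:
  satisfied 1 clause(s); 1 remain; assigned so far: [1, 2, 5]

Answer: x1=T x2=T x5=F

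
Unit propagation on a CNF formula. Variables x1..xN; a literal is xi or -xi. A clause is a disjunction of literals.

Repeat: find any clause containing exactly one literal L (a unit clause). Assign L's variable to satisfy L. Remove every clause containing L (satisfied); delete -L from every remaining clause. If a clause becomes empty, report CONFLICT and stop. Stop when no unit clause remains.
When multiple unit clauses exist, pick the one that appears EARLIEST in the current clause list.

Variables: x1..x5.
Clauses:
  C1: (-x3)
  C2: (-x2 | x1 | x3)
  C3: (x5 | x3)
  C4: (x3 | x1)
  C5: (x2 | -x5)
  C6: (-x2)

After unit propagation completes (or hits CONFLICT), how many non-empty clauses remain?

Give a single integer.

unit clause [-3] forces x3=F; simplify:
  drop 3 from [-2, 1, 3] -> [-2, 1]
  drop 3 from [5, 3] -> [5]
  drop 3 from [3, 1] -> [1]
  satisfied 1 clause(s); 5 remain; assigned so far: [3]
unit clause [5] forces x5=T; simplify:
  drop -5 from [2, -5] -> [2]
  satisfied 1 clause(s); 4 remain; assigned so far: [3, 5]
unit clause [1] forces x1=T; simplify:
  satisfied 2 clause(s); 2 remain; assigned so far: [1, 3, 5]
unit clause [2] forces x2=T; simplify:
  drop -2 from [-2] -> [] (empty!)
  satisfied 1 clause(s); 1 remain; assigned so far: [1, 2, 3, 5]
CONFLICT (empty clause)

Answer: 0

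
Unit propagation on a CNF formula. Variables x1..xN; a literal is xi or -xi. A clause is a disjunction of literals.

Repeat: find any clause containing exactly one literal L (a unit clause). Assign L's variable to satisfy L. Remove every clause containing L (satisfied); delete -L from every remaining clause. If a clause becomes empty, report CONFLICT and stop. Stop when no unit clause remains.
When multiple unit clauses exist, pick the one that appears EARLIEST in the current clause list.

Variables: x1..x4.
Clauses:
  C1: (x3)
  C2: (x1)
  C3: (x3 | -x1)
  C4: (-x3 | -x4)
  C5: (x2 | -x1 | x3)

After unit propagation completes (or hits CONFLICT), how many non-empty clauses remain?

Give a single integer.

Answer: 0

Derivation:
unit clause [3] forces x3=T; simplify:
  drop -3 from [-3, -4] -> [-4]
  satisfied 3 clause(s); 2 remain; assigned so far: [3]
unit clause [1] forces x1=T; simplify:
  satisfied 1 clause(s); 1 remain; assigned so far: [1, 3]
unit clause [-4] forces x4=F; simplify:
  satisfied 1 clause(s); 0 remain; assigned so far: [1, 3, 4]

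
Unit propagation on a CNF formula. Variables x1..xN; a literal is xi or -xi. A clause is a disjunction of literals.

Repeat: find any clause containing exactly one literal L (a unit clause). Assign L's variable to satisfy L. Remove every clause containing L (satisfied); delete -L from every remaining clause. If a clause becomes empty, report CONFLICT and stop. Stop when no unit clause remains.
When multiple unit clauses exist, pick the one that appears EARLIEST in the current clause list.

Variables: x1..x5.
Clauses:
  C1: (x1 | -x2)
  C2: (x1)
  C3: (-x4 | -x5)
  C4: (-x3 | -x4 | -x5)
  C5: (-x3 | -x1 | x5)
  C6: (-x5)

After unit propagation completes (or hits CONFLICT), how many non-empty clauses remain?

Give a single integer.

Answer: 0

Derivation:
unit clause [1] forces x1=T; simplify:
  drop -1 from [-3, -1, 5] -> [-3, 5]
  satisfied 2 clause(s); 4 remain; assigned so far: [1]
unit clause [-5] forces x5=F; simplify:
  drop 5 from [-3, 5] -> [-3]
  satisfied 3 clause(s); 1 remain; assigned so far: [1, 5]
unit clause [-3] forces x3=F; simplify:
  satisfied 1 clause(s); 0 remain; assigned so far: [1, 3, 5]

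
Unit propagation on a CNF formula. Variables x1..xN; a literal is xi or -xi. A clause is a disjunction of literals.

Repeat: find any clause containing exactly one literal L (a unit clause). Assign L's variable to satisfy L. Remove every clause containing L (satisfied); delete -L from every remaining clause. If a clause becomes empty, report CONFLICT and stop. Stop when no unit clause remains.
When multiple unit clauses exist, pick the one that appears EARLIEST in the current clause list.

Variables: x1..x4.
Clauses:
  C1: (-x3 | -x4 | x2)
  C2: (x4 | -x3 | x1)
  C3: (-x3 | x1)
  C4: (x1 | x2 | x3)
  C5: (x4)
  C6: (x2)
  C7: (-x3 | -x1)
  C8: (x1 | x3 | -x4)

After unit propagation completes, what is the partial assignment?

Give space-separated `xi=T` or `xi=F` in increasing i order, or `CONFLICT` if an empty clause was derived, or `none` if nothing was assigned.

Answer: x2=T x4=T

Derivation:
unit clause [4] forces x4=T; simplify:
  drop -4 from [-3, -4, 2] -> [-3, 2]
  drop -4 from [1, 3, -4] -> [1, 3]
  satisfied 2 clause(s); 6 remain; assigned so far: [4]
unit clause [2] forces x2=T; simplify:
  satisfied 3 clause(s); 3 remain; assigned so far: [2, 4]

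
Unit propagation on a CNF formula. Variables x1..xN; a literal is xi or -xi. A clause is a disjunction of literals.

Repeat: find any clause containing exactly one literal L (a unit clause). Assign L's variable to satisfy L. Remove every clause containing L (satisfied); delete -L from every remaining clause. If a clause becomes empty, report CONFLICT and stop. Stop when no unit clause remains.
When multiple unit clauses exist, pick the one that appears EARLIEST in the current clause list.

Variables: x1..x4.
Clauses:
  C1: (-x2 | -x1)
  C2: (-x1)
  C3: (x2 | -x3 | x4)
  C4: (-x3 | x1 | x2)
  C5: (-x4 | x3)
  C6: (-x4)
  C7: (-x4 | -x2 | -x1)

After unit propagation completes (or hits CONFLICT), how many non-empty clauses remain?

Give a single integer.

Answer: 2

Derivation:
unit clause [-1] forces x1=F; simplify:
  drop 1 from [-3, 1, 2] -> [-3, 2]
  satisfied 3 clause(s); 4 remain; assigned so far: [1]
unit clause [-4] forces x4=F; simplify:
  drop 4 from [2, -3, 4] -> [2, -3]
  satisfied 2 clause(s); 2 remain; assigned so far: [1, 4]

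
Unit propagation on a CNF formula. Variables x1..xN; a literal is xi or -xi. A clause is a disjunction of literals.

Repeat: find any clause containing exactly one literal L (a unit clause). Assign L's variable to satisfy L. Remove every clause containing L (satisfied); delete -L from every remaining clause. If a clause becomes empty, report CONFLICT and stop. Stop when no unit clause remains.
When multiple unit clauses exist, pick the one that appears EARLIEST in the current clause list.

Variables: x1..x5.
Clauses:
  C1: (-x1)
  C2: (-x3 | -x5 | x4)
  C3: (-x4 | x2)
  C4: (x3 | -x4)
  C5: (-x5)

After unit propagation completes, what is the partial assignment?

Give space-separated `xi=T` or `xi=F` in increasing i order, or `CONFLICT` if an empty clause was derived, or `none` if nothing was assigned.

Answer: x1=F x5=F

Derivation:
unit clause [-1] forces x1=F; simplify:
  satisfied 1 clause(s); 4 remain; assigned so far: [1]
unit clause [-5] forces x5=F; simplify:
  satisfied 2 clause(s); 2 remain; assigned so far: [1, 5]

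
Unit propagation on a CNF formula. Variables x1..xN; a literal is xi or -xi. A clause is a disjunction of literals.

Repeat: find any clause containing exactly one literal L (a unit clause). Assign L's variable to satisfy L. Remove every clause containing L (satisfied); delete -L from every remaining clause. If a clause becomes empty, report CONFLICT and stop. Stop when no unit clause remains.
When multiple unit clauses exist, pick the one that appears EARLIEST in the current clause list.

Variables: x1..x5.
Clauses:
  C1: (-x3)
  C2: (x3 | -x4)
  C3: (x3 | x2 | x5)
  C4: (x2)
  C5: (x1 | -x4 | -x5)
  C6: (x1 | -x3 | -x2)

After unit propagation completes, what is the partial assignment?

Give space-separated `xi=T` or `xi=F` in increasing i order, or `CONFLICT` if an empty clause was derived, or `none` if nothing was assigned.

unit clause [-3] forces x3=F; simplify:
  drop 3 from [3, -4] -> [-4]
  drop 3 from [3, 2, 5] -> [2, 5]
  satisfied 2 clause(s); 4 remain; assigned so far: [3]
unit clause [-4] forces x4=F; simplify:
  satisfied 2 clause(s); 2 remain; assigned so far: [3, 4]
unit clause [2] forces x2=T; simplify:
  satisfied 2 clause(s); 0 remain; assigned so far: [2, 3, 4]

Answer: x2=T x3=F x4=F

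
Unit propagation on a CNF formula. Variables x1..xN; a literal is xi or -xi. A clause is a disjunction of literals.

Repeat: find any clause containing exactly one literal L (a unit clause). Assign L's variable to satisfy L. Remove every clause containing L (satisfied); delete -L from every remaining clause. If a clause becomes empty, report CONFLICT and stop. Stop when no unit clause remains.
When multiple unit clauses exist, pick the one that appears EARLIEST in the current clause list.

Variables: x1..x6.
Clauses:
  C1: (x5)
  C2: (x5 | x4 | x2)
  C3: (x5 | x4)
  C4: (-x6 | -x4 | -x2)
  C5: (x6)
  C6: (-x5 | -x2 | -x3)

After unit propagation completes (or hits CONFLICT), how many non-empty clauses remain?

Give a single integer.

unit clause [5] forces x5=T; simplify:
  drop -5 from [-5, -2, -3] -> [-2, -3]
  satisfied 3 clause(s); 3 remain; assigned so far: [5]
unit clause [6] forces x6=T; simplify:
  drop -6 from [-6, -4, -2] -> [-4, -2]
  satisfied 1 clause(s); 2 remain; assigned so far: [5, 6]

Answer: 2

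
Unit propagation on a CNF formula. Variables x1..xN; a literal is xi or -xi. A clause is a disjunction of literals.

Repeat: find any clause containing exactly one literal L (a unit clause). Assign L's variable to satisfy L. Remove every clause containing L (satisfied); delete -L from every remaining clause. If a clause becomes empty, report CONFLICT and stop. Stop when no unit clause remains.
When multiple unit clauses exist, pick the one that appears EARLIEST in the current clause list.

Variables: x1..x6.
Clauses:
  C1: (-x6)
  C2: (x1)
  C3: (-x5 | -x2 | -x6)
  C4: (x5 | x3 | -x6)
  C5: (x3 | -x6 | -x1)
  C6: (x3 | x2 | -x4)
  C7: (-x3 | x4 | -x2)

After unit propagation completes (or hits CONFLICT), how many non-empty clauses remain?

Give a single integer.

unit clause [-6] forces x6=F; simplify:
  satisfied 4 clause(s); 3 remain; assigned so far: [6]
unit clause [1] forces x1=T; simplify:
  satisfied 1 clause(s); 2 remain; assigned so far: [1, 6]

Answer: 2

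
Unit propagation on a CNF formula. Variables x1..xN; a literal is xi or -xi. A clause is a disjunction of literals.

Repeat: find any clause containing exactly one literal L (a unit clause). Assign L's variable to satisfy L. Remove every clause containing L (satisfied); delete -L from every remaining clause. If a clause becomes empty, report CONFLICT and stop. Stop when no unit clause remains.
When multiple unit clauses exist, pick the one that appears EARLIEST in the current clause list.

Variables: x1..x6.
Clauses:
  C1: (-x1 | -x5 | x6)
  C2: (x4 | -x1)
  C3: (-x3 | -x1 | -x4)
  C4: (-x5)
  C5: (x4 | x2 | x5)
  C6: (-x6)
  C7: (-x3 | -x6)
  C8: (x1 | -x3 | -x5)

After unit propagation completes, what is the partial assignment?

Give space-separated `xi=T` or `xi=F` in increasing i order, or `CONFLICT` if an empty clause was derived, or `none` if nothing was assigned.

unit clause [-5] forces x5=F; simplify:
  drop 5 from [4, 2, 5] -> [4, 2]
  satisfied 3 clause(s); 5 remain; assigned so far: [5]
unit clause [-6] forces x6=F; simplify:
  satisfied 2 clause(s); 3 remain; assigned so far: [5, 6]

Answer: x5=F x6=F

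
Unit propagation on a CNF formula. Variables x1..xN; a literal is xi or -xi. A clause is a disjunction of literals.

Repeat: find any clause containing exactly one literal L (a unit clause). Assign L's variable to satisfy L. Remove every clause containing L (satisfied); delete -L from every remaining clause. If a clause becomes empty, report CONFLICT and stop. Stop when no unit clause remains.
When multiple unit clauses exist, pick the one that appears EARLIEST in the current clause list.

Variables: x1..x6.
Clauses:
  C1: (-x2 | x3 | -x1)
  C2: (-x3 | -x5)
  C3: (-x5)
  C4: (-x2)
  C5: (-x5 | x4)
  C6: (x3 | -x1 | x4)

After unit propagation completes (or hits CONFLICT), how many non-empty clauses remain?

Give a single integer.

unit clause [-5] forces x5=F; simplify:
  satisfied 3 clause(s); 3 remain; assigned so far: [5]
unit clause [-2] forces x2=F; simplify:
  satisfied 2 clause(s); 1 remain; assigned so far: [2, 5]

Answer: 1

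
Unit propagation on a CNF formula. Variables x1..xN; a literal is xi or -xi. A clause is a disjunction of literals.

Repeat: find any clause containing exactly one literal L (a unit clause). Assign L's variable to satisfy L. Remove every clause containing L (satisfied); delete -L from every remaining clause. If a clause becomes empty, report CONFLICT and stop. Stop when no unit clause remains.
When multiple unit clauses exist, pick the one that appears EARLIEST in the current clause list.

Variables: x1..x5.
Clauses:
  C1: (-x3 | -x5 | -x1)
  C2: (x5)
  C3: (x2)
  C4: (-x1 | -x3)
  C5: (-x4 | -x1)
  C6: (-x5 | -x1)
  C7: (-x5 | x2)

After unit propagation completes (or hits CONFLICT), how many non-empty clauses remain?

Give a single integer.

Answer: 0

Derivation:
unit clause [5] forces x5=T; simplify:
  drop -5 from [-3, -5, -1] -> [-3, -1]
  drop -5 from [-5, -1] -> [-1]
  drop -5 from [-5, 2] -> [2]
  satisfied 1 clause(s); 6 remain; assigned so far: [5]
unit clause [2] forces x2=T; simplify:
  satisfied 2 clause(s); 4 remain; assigned so far: [2, 5]
unit clause [-1] forces x1=F; simplify:
  satisfied 4 clause(s); 0 remain; assigned so far: [1, 2, 5]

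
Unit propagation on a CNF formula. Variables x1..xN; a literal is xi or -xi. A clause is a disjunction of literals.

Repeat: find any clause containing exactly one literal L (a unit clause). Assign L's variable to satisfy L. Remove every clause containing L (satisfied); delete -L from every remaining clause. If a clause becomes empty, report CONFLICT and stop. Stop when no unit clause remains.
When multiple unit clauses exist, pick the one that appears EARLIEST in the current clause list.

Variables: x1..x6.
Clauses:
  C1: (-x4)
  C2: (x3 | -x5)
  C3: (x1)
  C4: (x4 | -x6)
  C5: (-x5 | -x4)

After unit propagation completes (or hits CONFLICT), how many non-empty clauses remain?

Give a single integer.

unit clause [-4] forces x4=F; simplify:
  drop 4 from [4, -6] -> [-6]
  satisfied 2 clause(s); 3 remain; assigned so far: [4]
unit clause [1] forces x1=T; simplify:
  satisfied 1 clause(s); 2 remain; assigned so far: [1, 4]
unit clause [-6] forces x6=F; simplify:
  satisfied 1 clause(s); 1 remain; assigned so far: [1, 4, 6]

Answer: 1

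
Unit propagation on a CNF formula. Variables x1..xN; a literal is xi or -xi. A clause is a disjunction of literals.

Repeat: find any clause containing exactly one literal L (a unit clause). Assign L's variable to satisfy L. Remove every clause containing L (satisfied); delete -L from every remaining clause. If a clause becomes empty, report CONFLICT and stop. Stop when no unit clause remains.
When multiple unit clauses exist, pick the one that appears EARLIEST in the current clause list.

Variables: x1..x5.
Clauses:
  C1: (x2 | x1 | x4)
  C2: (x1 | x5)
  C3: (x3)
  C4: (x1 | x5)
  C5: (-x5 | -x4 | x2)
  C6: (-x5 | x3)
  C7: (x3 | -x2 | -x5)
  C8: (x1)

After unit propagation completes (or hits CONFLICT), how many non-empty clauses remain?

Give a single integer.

Answer: 1

Derivation:
unit clause [3] forces x3=T; simplify:
  satisfied 3 clause(s); 5 remain; assigned so far: [3]
unit clause [1] forces x1=T; simplify:
  satisfied 4 clause(s); 1 remain; assigned so far: [1, 3]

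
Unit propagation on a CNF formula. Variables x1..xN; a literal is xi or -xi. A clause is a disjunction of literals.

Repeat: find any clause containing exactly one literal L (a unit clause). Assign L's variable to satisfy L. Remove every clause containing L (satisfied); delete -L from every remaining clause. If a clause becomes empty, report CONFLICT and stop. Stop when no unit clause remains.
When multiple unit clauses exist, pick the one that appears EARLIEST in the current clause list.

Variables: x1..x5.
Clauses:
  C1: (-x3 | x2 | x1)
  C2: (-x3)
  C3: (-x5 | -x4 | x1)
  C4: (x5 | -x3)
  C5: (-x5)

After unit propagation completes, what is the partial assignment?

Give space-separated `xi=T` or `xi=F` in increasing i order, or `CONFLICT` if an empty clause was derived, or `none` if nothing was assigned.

unit clause [-3] forces x3=F; simplify:
  satisfied 3 clause(s); 2 remain; assigned so far: [3]
unit clause [-5] forces x5=F; simplify:
  satisfied 2 clause(s); 0 remain; assigned so far: [3, 5]

Answer: x3=F x5=F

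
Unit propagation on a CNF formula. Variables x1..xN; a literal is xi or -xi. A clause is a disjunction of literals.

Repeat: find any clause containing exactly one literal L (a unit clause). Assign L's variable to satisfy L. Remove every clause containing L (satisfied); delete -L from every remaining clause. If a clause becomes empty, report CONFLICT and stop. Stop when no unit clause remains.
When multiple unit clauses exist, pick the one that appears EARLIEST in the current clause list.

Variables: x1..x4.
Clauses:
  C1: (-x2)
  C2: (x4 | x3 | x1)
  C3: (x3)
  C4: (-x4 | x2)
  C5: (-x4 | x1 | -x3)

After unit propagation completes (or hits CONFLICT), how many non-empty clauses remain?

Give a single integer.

unit clause [-2] forces x2=F; simplify:
  drop 2 from [-4, 2] -> [-4]
  satisfied 1 clause(s); 4 remain; assigned so far: [2]
unit clause [3] forces x3=T; simplify:
  drop -3 from [-4, 1, -3] -> [-4, 1]
  satisfied 2 clause(s); 2 remain; assigned so far: [2, 3]
unit clause [-4] forces x4=F; simplify:
  satisfied 2 clause(s); 0 remain; assigned so far: [2, 3, 4]

Answer: 0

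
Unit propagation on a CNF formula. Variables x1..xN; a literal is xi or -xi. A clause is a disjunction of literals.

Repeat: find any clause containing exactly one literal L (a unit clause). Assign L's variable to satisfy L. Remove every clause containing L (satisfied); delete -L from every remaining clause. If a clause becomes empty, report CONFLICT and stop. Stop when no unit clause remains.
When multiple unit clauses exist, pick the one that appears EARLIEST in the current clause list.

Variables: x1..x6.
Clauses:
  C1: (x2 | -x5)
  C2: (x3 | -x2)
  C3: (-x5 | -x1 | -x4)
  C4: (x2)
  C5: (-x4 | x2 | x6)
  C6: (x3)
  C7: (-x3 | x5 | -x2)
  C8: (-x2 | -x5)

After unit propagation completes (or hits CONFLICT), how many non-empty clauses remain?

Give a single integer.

unit clause [2] forces x2=T; simplify:
  drop -2 from [3, -2] -> [3]
  drop -2 from [-3, 5, -2] -> [-3, 5]
  drop -2 from [-2, -5] -> [-5]
  satisfied 3 clause(s); 5 remain; assigned so far: [2]
unit clause [3] forces x3=T; simplify:
  drop -3 from [-3, 5] -> [5]
  satisfied 2 clause(s); 3 remain; assigned so far: [2, 3]
unit clause [5] forces x5=T; simplify:
  drop -5 from [-5, -1, -4] -> [-1, -4]
  drop -5 from [-5] -> [] (empty!)
  satisfied 1 clause(s); 2 remain; assigned so far: [2, 3, 5]
CONFLICT (empty clause)

Answer: 1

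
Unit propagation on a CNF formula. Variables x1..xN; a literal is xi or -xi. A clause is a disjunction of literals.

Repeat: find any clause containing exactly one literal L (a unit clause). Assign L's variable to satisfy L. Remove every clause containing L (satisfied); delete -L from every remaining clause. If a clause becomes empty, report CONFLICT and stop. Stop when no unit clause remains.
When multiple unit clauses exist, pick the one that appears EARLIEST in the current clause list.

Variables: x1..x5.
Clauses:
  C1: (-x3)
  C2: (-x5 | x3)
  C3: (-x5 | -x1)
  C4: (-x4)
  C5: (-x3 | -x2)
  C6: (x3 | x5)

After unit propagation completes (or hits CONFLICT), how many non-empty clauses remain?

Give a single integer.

Answer: 1

Derivation:
unit clause [-3] forces x3=F; simplify:
  drop 3 from [-5, 3] -> [-5]
  drop 3 from [3, 5] -> [5]
  satisfied 2 clause(s); 4 remain; assigned so far: [3]
unit clause [-5] forces x5=F; simplify:
  drop 5 from [5] -> [] (empty!)
  satisfied 2 clause(s); 2 remain; assigned so far: [3, 5]
CONFLICT (empty clause)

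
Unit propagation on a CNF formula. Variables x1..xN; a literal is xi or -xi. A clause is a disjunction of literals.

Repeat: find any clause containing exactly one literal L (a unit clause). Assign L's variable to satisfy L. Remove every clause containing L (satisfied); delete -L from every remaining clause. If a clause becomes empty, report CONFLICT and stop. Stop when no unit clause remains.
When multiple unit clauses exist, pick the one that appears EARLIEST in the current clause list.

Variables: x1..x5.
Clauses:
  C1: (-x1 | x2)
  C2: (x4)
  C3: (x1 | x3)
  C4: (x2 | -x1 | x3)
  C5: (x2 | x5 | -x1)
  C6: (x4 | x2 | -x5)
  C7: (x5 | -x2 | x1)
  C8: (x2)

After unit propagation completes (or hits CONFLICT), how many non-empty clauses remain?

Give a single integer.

Answer: 2

Derivation:
unit clause [4] forces x4=T; simplify:
  satisfied 2 clause(s); 6 remain; assigned so far: [4]
unit clause [2] forces x2=T; simplify:
  drop -2 from [5, -2, 1] -> [5, 1]
  satisfied 4 clause(s); 2 remain; assigned so far: [2, 4]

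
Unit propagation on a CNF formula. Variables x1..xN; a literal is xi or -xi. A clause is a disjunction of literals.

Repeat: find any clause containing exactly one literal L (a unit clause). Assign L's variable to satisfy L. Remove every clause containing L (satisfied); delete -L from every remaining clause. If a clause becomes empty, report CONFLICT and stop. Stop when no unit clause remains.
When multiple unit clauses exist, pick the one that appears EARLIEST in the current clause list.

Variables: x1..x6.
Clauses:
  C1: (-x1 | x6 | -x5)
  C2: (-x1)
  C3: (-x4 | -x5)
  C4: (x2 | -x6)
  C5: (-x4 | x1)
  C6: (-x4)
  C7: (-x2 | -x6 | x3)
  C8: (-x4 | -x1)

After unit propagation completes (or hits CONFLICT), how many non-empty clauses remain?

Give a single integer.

unit clause [-1] forces x1=F; simplify:
  drop 1 from [-4, 1] -> [-4]
  satisfied 3 clause(s); 5 remain; assigned so far: [1]
unit clause [-4] forces x4=F; simplify:
  satisfied 3 clause(s); 2 remain; assigned so far: [1, 4]

Answer: 2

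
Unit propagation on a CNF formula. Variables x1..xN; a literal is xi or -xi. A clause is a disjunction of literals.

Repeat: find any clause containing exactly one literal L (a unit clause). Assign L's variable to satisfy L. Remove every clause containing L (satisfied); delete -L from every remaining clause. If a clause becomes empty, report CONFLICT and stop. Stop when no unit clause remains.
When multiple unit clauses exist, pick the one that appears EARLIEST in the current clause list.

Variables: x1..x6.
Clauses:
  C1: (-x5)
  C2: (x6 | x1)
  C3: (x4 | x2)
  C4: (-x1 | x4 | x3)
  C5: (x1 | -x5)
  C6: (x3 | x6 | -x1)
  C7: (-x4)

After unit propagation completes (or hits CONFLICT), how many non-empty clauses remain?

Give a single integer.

unit clause [-5] forces x5=F; simplify:
  satisfied 2 clause(s); 5 remain; assigned so far: [5]
unit clause [-4] forces x4=F; simplify:
  drop 4 from [4, 2] -> [2]
  drop 4 from [-1, 4, 3] -> [-1, 3]
  satisfied 1 clause(s); 4 remain; assigned so far: [4, 5]
unit clause [2] forces x2=T; simplify:
  satisfied 1 clause(s); 3 remain; assigned so far: [2, 4, 5]

Answer: 3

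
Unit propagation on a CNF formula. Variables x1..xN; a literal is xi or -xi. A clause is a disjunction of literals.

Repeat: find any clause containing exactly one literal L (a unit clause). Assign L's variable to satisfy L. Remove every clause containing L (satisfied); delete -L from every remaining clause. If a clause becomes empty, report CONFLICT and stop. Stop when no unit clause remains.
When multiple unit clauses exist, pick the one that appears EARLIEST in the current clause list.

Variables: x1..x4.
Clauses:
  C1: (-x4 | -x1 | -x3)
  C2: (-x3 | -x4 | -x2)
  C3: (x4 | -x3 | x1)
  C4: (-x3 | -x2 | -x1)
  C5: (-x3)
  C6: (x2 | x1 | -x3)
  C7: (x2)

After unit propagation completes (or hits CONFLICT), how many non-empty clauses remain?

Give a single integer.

Answer: 0

Derivation:
unit clause [-3] forces x3=F; simplify:
  satisfied 6 clause(s); 1 remain; assigned so far: [3]
unit clause [2] forces x2=T; simplify:
  satisfied 1 clause(s); 0 remain; assigned so far: [2, 3]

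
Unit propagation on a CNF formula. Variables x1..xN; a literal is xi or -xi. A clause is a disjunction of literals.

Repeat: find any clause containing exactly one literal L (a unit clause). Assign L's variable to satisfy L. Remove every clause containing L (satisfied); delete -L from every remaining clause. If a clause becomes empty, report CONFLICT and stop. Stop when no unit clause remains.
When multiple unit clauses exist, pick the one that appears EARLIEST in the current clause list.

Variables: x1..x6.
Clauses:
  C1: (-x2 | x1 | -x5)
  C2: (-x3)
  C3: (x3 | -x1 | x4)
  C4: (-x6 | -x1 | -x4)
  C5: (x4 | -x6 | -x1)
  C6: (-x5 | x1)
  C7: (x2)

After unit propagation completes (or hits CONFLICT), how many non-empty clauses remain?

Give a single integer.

Answer: 5

Derivation:
unit clause [-3] forces x3=F; simplify:
  drop 3 from [3, -1, 4] -> [-1, 4]
  satisfied 1 clause(s); 6 remain; assigned so far: [3]
unit clause [2] forces x2=T; simplify:
  drop -2 from [-2, 1, -5] -> [1, -5]
  satisfied 1 clause(s); 5 remain; assigned so far: [2, 3]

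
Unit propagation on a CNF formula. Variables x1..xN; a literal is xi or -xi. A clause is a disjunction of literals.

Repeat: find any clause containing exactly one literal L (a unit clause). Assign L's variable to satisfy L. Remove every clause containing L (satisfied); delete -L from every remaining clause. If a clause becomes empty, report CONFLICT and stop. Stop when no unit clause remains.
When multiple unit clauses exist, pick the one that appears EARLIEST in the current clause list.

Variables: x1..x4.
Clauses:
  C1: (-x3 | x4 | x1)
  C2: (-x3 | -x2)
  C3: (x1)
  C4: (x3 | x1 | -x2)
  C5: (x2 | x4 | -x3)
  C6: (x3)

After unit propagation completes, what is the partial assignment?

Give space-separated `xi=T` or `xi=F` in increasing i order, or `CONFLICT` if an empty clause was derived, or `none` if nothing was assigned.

unit clause [1] forces x1=T; simplify:
  satisfied 3 clause(s); 3 remain; assigned so far: [1]
unit clause [3] forces x3=T; simplify:
  drop -3 from [-3, -2] -> [-2]
  drop -3 from [2, 4, -3] -> [2, 4]
  satisfied 1 clause(s); 2 remain; assigned so far: [1, 3]
unit clause [-2] forces x2=F; simplify:
  drop 2 from [2, 4] -> [4]
  satisfied 1 clause(s); 1 remain; assigned so far: [1, 2, 3]
unit clause [4] forces x4=T; simplify:
  satisfied 1 clause(s); 0 remain; assigned so far: [1, 2, 3, 4]

Answer: x1=T x2=F x3=T x4=T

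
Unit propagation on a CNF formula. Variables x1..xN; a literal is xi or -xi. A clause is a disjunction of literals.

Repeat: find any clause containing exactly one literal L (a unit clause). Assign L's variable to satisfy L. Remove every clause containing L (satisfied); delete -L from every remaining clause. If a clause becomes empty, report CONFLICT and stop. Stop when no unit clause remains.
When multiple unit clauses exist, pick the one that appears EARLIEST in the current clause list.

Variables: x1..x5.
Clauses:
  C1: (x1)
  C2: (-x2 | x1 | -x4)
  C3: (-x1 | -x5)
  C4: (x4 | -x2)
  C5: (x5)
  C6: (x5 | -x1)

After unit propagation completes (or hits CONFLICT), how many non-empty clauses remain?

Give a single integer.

Answer: 1

Derivation:
unit clause [1] forces x1=T; simplify:
  drop -1 from [-1, -5] -> [-5]
  drop -1 from [5, -1] -> [5]
  satisfied 2 clause(s); 4 remain; assigned so far: [1]
unit clause [-5] forces x5=F; simplify:
  drop 5 from [5] -> [] (empty!)
  drop 5 from [5] -> [] (empty!)
  satisfied 1 clause(s); 3 remain; assigned so far: [1, 5]
CONFLICT (empty clause)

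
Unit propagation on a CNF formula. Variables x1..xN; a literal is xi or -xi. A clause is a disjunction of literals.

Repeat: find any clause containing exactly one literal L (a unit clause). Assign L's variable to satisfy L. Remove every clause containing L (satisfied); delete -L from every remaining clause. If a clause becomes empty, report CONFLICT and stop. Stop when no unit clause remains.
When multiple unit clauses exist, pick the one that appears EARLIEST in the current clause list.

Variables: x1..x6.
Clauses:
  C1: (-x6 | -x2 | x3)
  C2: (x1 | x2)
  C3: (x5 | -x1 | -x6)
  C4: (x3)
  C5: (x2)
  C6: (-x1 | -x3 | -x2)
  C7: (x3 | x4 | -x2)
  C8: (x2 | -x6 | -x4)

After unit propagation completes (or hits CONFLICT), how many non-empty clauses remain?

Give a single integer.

unit clause [3] forces x3=T; simplify:
  drop -3 from [-1, -3, -2] -> [-1, -2]
  satisfied 3 clause(s); 5 remain; assigned so far: [3]
unit clause [2] forces x2=T; simplify:
  drop -2 from [-1, -2] -> [-1]
  satisfied 3 clause(s); 2 remain; assigned so far: [2, 3]
unit clause [-1] forces x1=F; simplify:
  satisfied 2 clause(s); 0 remain; assigned so far: [1, 2, 3]

Answer: 0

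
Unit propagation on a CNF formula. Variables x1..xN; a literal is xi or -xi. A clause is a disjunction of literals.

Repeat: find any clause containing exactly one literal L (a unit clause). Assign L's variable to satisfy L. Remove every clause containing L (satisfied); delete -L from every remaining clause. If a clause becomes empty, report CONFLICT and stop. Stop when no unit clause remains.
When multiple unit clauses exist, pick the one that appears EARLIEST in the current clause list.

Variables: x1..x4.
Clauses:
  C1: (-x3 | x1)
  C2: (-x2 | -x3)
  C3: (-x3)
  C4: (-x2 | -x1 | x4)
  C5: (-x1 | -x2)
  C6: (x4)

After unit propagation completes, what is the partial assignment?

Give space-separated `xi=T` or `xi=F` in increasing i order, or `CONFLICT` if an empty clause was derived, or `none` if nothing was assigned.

unit clause [-3] forces x3=F; simplify:
  satisfied 3 clause(s); 3 remain; assigned so far: [3]
unit clause [4] forces x4=T; simplify:
  satisfied 2 clause(s); 1 remain; assigned so far: [3, 4]

Answer: x3=F x4=T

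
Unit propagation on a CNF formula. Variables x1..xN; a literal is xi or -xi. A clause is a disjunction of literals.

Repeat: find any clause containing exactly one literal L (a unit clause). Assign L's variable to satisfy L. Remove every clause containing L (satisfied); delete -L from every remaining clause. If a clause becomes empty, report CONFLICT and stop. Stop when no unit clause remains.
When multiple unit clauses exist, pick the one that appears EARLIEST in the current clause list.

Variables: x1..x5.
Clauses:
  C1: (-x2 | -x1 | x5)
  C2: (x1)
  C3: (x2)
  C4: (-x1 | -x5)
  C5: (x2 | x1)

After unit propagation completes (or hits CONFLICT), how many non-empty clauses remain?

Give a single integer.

Answer: 0

Derivation:
unit clause [1] forces x1=T; simplify:
  drop -1 from [-2, -1, 5] -> [-2, 5]
  drop -1 from [-1, -5] -> [-5]
  satisfied 2 clause(s); 3 remain; assigned so far: [1]
unit clause [2] forces x2=T; simplify:
  drop -2 from [-2, 5] -> [5]
  satisfied 1 clause(s); 2 remain; assigned so far: [1, 2]
unit clause [5] forces x5=T; simplify:
  drop -5 from [-5] -> [] (empty!)
  satisfied 1 clause(s); 1 remain; assigned so far: [1, 2, 5]
CONFLICT (empty clause)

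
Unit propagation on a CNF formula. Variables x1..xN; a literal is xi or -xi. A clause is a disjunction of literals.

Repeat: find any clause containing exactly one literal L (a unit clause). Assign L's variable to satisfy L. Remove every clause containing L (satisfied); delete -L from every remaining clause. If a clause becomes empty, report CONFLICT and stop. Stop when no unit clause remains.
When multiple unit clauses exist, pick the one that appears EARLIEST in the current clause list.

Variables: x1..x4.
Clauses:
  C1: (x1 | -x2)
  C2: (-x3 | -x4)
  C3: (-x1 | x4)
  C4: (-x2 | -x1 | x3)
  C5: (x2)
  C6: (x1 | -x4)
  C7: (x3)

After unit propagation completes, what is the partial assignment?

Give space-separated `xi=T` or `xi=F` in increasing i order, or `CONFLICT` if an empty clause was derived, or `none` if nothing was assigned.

unit clause [2] forces x2=T; simplify:
  drop -2 from [1, -2] -> [1]
  drop -2 from [-2, -1, 3] -> [-1, 3]
  satisfied 1 clause(s); 6 remain; assigned so far: [2]
unit clause [1] forces x1=T; simplify:
  drop -1 from [-1, 4] -> [4]
  drop -1 from [-1, 3] -> [3]
  satisfied 2 clause(s); 4 remain; assigned so far: [1, 2]
unit clause [4] forces x4=T; simplify:
  drop -4 from [-3, -4] -> [-3]
  satisfied 1 clause(s); 3 remain; assigned so far: [1, 2, 4]
unit clause [-3] forces x3=F; simplify:
  drop 3 from [3] -> [] (empty!)
  drop 3 from [3] -> [] (empty!)
  satisfied 1 clause(s); 2 remain; assigned so far: [1, 2, 3, 4]
CONFLICT (empty clause)

Answer: CONFLICT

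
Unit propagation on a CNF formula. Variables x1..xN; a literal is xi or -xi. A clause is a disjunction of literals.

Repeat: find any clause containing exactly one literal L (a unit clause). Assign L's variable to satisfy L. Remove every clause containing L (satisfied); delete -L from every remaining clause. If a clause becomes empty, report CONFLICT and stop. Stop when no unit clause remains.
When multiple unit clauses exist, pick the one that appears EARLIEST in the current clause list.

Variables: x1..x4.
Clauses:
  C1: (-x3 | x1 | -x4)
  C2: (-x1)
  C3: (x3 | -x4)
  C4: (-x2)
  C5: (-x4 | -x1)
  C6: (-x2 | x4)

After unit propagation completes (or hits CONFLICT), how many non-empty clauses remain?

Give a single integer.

unit clause [-1] forces x1=F; simplify:
  drop 1 from [-3, 1, -4] -> [-3, -4]
  satisfied 2 clause(s); 4 remain; assigned so far: [1]
unit clause [-2] forces x2=F; simplify:
  satisfied 2 clause(s); 2 remain; assigned so far: [1, 2]

Answer: 2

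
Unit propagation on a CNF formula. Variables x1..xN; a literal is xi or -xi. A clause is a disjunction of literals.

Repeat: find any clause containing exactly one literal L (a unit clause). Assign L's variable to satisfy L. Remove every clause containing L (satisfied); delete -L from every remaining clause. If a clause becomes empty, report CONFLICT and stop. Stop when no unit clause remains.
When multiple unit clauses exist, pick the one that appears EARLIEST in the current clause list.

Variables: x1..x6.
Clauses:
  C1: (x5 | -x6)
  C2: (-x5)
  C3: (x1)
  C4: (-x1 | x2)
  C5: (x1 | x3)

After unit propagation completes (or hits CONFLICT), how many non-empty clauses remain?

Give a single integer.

unit clause [-5] forces x5=F; simplify:
  drop 5 from [5, -6] -> [-6]
  satisfied 1 clause(s); 4 remain; assigned so far: [5]
unit clause [-6] forces x6=F; simplify:
  satisfied 1 clause(s); 3 remain; assigned so far: [5, 6]
unit clause [1] forces x1=T; simplify:
  drop -1 from [-1, 2] -> [2]
  satisfied 2 clause(s); 1 remain; assigned so far: [1, 5, 6]
unit clause [2] forces x2=T; simplify:
  satisfied 1 clause(s); 0 remain; assigned so far: [1, 2, 5, 6]

Answer: 0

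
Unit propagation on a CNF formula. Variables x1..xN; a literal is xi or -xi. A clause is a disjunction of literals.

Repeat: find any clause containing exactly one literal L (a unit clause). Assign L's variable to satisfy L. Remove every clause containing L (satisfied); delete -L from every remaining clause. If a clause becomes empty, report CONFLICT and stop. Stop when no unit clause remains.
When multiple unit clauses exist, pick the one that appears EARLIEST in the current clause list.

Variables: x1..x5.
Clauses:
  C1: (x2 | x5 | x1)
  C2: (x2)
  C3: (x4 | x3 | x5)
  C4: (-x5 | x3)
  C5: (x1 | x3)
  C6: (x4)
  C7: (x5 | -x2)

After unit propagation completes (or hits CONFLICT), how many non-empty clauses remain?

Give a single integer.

Answer: 0

Derivation:
unit clause [2] forces x2=T; simplify:
  drop -2 from [5, -2] -> [5]
  satisfied 2 clause(s); 5 remain; assigned so far: [2]
unit clause [4] forces x4=T; simplify:
  satisfied 2 clause(s); 3 remain; assigned so far: [2, 4]
unit clause [5] forces x5=T; simplify:
  drop -5 from [-5, 3] -> [3]
  satisfied 1 clause(s); 2 remain; assigned so far: [2, 4, 5]
unit clause [3] forces x3=T; simplify:
  satisfied 2 clause(s); 0 remain; assigned so far: [2, 3, 4, 5]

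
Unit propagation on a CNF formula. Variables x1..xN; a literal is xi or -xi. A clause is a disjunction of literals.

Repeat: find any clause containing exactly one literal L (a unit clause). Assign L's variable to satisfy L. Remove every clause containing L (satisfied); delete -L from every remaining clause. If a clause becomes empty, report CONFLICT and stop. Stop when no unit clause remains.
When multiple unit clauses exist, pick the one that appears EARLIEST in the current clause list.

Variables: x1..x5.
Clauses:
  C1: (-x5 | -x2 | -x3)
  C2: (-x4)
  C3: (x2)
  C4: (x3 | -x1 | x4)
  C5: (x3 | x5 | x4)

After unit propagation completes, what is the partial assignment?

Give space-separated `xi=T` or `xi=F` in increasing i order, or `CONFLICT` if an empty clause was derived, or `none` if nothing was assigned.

Answer: x2=T x4=F

Derivation:
unit clause [-4] forces x4=F; simplify:
  drop 4 from [3, -1, 4] -> [3, -1]
  drop 4 from [3, 5, 4] -> [3, 5]
  satisfied 1 clause(s); 4 remain; assigned so far: [4]
unit clause [2] forces x2=T; simplify:
  drop -2 from [-5, -2, -3] -> [-5, -3]
  satisfied 1 clause(s); 3 remain; assigned so far: [2, 4]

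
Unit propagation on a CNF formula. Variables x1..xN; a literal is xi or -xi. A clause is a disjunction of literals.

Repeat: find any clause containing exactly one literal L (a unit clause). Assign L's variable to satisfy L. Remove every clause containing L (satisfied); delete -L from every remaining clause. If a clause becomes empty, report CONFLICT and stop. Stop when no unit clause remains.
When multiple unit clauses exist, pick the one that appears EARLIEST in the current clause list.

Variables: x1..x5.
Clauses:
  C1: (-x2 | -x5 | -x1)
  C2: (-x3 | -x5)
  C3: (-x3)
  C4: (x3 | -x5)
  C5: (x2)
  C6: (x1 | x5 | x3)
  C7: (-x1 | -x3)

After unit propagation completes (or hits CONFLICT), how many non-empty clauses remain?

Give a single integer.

unit clause [-3] forces x3=F; simplify:
  drop 3 from [3, -5] -> [-5]
  drop 3 from [1, 5, 3] -> [1, 5]
  satisfied 3 clause(s); 4 remain; assigned so far: [3]
unit clause [-5] forces x5=F; simplify:
  drop 5 from [1, 5] -> [1]
  satisfied 2 clause(s); 2 remain; assigned so far: [3, 5]
unit clause [2] forces x2=T; simplify:
  satisfied 1 clause(s); 1 remain; assigned so far: [2, 3, 5]
unit clause [1] forces x1=T; simplify:
  satisfied 1 clause(s); 0 remain; assigned so far: [1, 2, 3, 5]

Answer: 0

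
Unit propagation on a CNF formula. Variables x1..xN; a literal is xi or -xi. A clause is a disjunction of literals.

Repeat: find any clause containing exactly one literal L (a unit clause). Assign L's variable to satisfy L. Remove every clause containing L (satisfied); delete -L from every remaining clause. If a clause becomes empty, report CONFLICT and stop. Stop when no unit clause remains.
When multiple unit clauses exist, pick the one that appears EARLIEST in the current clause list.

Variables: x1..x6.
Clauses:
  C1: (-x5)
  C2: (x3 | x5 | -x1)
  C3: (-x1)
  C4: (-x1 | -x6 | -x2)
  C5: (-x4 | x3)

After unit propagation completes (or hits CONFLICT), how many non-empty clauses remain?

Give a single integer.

Answer: 1

Derivation:
unit clause [-5] forces x5=F; simplify:
  drop 5 from [3, 5, -1] -> [3, -1]
  satisfied 1 clause(s); 4 remain; assigned so far: [5]
unit clause [-1] forces x1=F; simplify:
  satisfied 3 clause(s); 1 remain; assigned so far: [1, 5]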